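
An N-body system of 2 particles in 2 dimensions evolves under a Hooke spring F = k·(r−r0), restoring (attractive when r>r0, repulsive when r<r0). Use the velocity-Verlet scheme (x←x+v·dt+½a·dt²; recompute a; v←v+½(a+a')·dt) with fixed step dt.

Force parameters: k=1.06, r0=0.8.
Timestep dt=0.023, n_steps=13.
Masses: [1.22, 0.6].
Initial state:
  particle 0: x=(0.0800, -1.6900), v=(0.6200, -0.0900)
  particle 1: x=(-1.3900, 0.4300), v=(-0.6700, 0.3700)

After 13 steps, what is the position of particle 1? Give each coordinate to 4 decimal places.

(-1.5033, 0.4227)

step 0: x0=(0.0800, -1.6900) x1=(-1.3900, 0.4300)
step 1: x0=(0.0940, -1.6917) x1=(-1.4049, 0.4378)
step 2: x0=(0.1076, -1.6928) x1=(-1.4189, 0.4443)
step 3: x0=(0.1206, -1.6932) x1=(-1.4319, 0.4493)
step 4: x0=(0.1332, -1.6928) x1=(-1.4438, 0.4530)
step 5: x0=(0.1453, -1.6918) x1=(-1.4548, 0.4553)
step 6: x0=(0.1568, -1.6901) x1=(-1.4646, 0.4561)
step 7: x0=(0.1678, -1.6878) x1=(-1.4735, 0.4555)
step 8: x0=(0.1783, -1.6847) x1=(-1.4812, 0.4536)
step 9: x0=(0.1883, -1.6809) x1=(-1.4878, 0.4502)
step 10: x0=(0.1977, -1.6764) x1=(-1.4934, 0.4454)
step 11: x0=(0.2065, -1.6713) x1=(-1.4978, 0.4393)
step 12: x0=(0.2148, -1.6654) x1=(-1.5011, 0.4317)
step 13: x0=(0.2226, -1.6589) x1=(-1.5033, 0.4227)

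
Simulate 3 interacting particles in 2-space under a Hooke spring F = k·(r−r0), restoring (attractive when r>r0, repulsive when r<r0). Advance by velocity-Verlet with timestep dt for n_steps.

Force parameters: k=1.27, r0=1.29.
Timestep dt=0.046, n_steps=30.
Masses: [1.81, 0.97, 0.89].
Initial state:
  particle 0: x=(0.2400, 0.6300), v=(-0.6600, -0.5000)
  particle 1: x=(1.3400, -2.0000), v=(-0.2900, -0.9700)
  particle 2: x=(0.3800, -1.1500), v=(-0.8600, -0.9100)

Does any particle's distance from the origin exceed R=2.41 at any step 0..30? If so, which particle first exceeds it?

step 0: x0=(0.2400, 0.6300) x1=(1.3400, -2.0000) x2=(0.3800, -1.1500)
step 1: x0=(0.2101, 0.6056) x1=(1.3258, -2.0426) x2=(0.3404, -1.1911)
step 2: x0=(0.1812, 0.5782) x1=(1.3099, -2.0812) x2=(0.3007, -1.2307)
step 3: x0=(0.1533, 0.5479) x1=(1.2922, -2.1156) x2=(0.2609, -1.2688)
step 4: x0=(0.1263, 0.5146) x1=(1.2727, -2.1459) x2=(0.2212, -1.3053)
step 5: x0=(0.1003, 0.4783) x1=(1.2513, -2.1720) x2=(0.1815, -1.3404)
step 6: x0=(0.0754, 0.4391) x1=(1.2280, -2.1939) x2=(0.1419, -1.3740)
step 7: x0=(0.0513, 0.3969) x1=(1.2027, -2.2116) x2=(0.1024, -1.4061)
step 8: x0=(0.0283, 0.3518) x1=(1.1756, -2.2253) x2=(0.0630, -1.4368)
step 9: x0=(0.0062, 0.3040) x1=(1.1465, -2.2350) x2=(0.0238, -1.4662)
step 10: x0=(-0.0150, 0.2533) x1=(1.1156, -2.2408) x2=(-0.0152, -1.4942)
step 11: x0=(-0.0354, 0.2001) x1=(1.0829, -2.2429) x2=(-0.0541, -1.5209)
step 12: x0=(-0.0548, 0.1443) x1=(1.0485, -2.2413) x2=(-0.0928, -1.5464)
step 13: x0=(-0.0735, 0.0861) x1=(1.0123, -2.2364) x2=(-0.1314, -1.5708)
step 14: x0=(-0.0913, 0.0257) x1=(0.9747, -2.2281) x2=(-0.1698, -1.5941)
step 15: x0=(-0.1084, -0.0368) x1=(0.9355, -2.2169) x2=(-0.2082, -1.6165)
step 16: x0=(-0.1248, -0.1013) x1=(0.8950, -2.2028) x2=(-0.2465, -1.6379)
step 17: x0=(-0.1406, -0.1676) x1=(0.8532, -2.1861) x2=(-0.2847, -1.6586)
step 18: x0=(-0.1558, -0.2354) x1=(0.8104, -2.1671) x2=(-0.3230, -1.6786)
step 19: x0=(-0.1704, -0.3046) x1=(0.7666, -2.1460) x2=(-0.3615, -1.6981)
step 20: x0=(-0.1845, -0.3751) x1=(0.7221, -2.1231) x2=(-0.4000, -1.7171)
step 21: x0=(-0.1982, -0.4465) x1=(0.6770, -2.0986) x2=(-0.4389, -1.7359)
step 22: x0=(-0.2115, -0.5187) x1=(0.6314, -2.0727) x2=(-0.4780, -1.7544)
step 23: x0=(-0.2244, -0.5915) x1=(0.5855, -2.0458) x2=(-0.5175, -1.7729)
step 24: x0=(-0.2371, -0.6647) x1=(0.5395, -2.0181) x2=(-0.5576, -1.7915)
step 25: x0=(-0.2494, -0.7381) x1=(0.4937, -1.9899) x2=(-0.5983, -1.8104)
step 26: x0=(-0.2616, -0.8114) x1=(0.4481, -1.9613) x2=(-0.6396, -1.8296)
step 27: x0=(-0.2737, -0.8846) x1=(0.4029, -1.9326) x2=(-0.6818, -1.8494)
step 28: x0=(-0.2856, -0.9573) x1=(0.3584, -1.9041) x2=(-0.7248, -1.8698)
step 29: x0=(-0.2975, -1.0296) x1=(0.3146, -1.8760) x2=(-0.7688, -1.8909)
step 30: x0=(-0.3093, -1.1011) x1=(0.2719, -1.8483) x2=(-0.8139, -1.9128)

yes, particle 1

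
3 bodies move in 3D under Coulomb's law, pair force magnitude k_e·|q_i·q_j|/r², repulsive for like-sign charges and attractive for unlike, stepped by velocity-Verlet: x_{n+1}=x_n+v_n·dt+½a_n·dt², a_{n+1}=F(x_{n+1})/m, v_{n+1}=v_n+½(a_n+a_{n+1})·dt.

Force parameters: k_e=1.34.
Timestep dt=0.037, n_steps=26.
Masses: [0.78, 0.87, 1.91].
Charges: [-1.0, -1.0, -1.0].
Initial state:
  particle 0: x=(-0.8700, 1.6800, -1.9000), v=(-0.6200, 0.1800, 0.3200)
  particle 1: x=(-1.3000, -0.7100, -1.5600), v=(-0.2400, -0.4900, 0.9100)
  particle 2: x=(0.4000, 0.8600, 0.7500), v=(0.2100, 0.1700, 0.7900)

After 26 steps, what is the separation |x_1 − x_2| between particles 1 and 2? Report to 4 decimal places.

step 0: x0=(-0.8700, 1.6800, -1.9000) x1=(-1.3000, -0.7100, -1.5600) x2=(0.4000, 0.8600, 0.7500)
step 1: x0=(-0.8930, 1.6869, -1.8883) x1=(-1.3090, -0.7283, -1.5264) x2=(0.4078, 0.8663, 0.7793)
step 2: x0=(-0.9160, 1.6942, -1.8769) x1=(-1.3181, -0.7471, -1.4928) x2=(0.4157, 0.8726, 0.8088)
step 3: x0=(-0.9390, 1.7020, -1.8657) x1=(-1.3274, -0.7663, -1.4594) x2=(0.4237, 0.8789, 0.8384)
step 4: x0=(-0.9621, 1.7101, -1.8548) x1=(-1.3368, -0.7859, -1.4260) x2=(0.4318, 0.8853, 0.8681)
step 5: x0=(-0.9852, 1.7187, -1.8442) x1=(-1.3464, -0.8060, -1.3927) x2=(0.4400, 0.8917, 0.8980)
step 6: x0=(-1.0084, 1.7277, -1.8338) x1=(-1.3561, -0.8264, -1.3595) x2=(0.4482, 0.8980, 0.9280)
step 7: x0=(-1.0317, 1.7371, -1.8237) x1=(-1.3659, -0.8472, -1.3263) x2=(0.4566, 0.9044, 0.9582)
step 8: x0=(-1.0550, 1.7468, -1.8138) x1=(-1.3759, -0.8684, -1.2932) x2=(0.4650, 0.9109, 0.9885)
step 9: x0=(-1.0784, 1.7570, -1.8042) x1=(-1.3860, -0.8900, -1.2602) x2=(0.4735, 0.9173, 1.0189)
step 10: x0=(-1.1018, 1.7675, -1.7948) x1=(-1.3963, -0.9119, -1.2272) x2=(0.4821, 0.9238, 1.0495)
step 11: x0=(-1.1253, 1.7783, -1.7856) x1=(-1.4067, -0.9342, -1.1943) x2=(0.4908, 0.9303, 1.0801)
step 12: x0=(-1.1488, 1.7895, -1.7767) x1=(-1.4172, -0.9569, -1.1614) x2=(0.4995, 0.9368, 1.1109)
step 13: x0=(-1.1725, 1.8010, -1.7680) x1=(-1.4278, -0.9799, -1.1286) x2=(0.5084, 0.9433, 1.1418)
step 14: x0=(-1.1962, 1.8129, -1.7596) x1=(-1.4385, -1.0033, -1.0959) x2=(0.5173, 0.9498, 1.1729)
step 15: x0=(-1.2200, 1.8251, -1.7514) x1=(-1.4493, -1.0270, -1.0632) x2=(0.5263, 0.9564, 1.2040)
step 16: x0=(-1.2438, 1.8376, -1.7434) x1=(-1.4603, -1.0510, -1.0305) x2=(0.5354, 0.9630, 1.2353)
step 17: x0=(-1.2677, 1.8503, -1.7356) x1=(-1.4713, -1.0753, -0.9979) x2=(0.5445, 0.9696, 1.2666)
step 18: x0=(-1.2917, 1.8634, -1.7280) x1=(-1.4825, -1.1000, -0.9653) x2=(0.5538, 0.9762, 1.2981)
step 19: x0=(-1.3158, 1.8768, -1.7206) x1=(-1.4937, -1.1249, -0.9328) x2=(0.5631, 0.9829, 1.3297)
step 20: x0=(-1.3399, 1.8904, -1.7135) x1=(-1.5051, -1.1501, -0.9003) x2=(0.5725, 0.9896, 1.3613)
step 21: x0=(-1.3641, 1.9043, -1.7065) x1=(-1.5165, -1.1757, -0.8678) x2=(0.5819, 0.9963, 1.3931)
step 22: x0=(-1.3884, 1.9185, -1.6997) x1=(-1.5281, -1.2015, -0.8353) x2=(0.5914, 1.0030, 1.4250)
step 23: x0=(-1.4127, 1.9329, -1.6932) x1=(-1.5397, -1.2276, -0.8029) x2=(0.6010, 1.0098, 1.4569)
step 24: x0=(-1.4372, 1.9476, -1.6868) x1=(-1.5514, -1.2540, -0.7706) x2=(0.6107, 1.0165, 1.4890)
step 25: x0=(-1.4617, 1.9625, -1.6806) x1=(-1.5632, -1.2806, -0.7382) x2=(0.6205, 1.0233, 1.5211)
step 26: x0=(-1.4863, 1.9776, -1.6746) x1=(-1.5751, -1.3075, -0.7059) x2=(0.6303, 1.0301, 1.5534)

3.9284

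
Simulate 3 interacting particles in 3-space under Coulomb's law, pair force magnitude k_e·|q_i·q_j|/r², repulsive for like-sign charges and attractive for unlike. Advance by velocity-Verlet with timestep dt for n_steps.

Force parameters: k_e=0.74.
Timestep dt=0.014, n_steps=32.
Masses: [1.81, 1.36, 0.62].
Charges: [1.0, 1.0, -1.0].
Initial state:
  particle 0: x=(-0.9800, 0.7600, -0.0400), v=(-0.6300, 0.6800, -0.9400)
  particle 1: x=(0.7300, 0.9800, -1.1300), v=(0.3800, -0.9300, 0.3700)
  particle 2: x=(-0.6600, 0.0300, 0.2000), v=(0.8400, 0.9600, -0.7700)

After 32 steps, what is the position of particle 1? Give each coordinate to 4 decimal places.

step 0: x0=(-0.9800, 0.7600, -0.0400) x1=(0.7300, 0.9800, -1.1300) x2=(-0.6600, 0.0300, 0.2000)
step 1: x0=(-0.9888, 0.7695, -0.0531) x1=(0.7353, 0.9670, -1.1248) x2=(-0.6483, 0.0436, 0.1892)
step 2: x0=(-0.9976, 0.7788, -0.0662) x1=(0.7407, 0.9539, -1.1196) x2=(-0.6367, 0.0575, 0.1782)
step 3: x0=(-1.0063, 0.7881, -0.0793) x1=(0.7460, 0.9409, -1.1145) x2=(-0.6252, 0.0717, 0.1671)
step 4: x0=(-1.0150, 0.7973, -0.0923) x1=(0.7513, 0.9279, -1.1093) x2=(-0.6138, 0.0862, 0.1559)
step 5: x0=(-1.0237, 0.8064, -0.1053) x1=(0.7567, 0.9148, -1.1041) x2=(-0.6025, 0.1010, 0.1445)
step 6: x0=(-1.0323, 0.8153, -0.1182) x1=(0.7620, 0.9017, -1.0989) x2=(-0.5913, 0.1161, 0.1330)
step 7: x0=(-1.0409, 0.8243, -0.1311) x1=(0.7674, 0.8887, -1.0937) x2=(-0.5803, 0.1315, 0.1214)
step 8: x0=(-1.0495, 0.8331, -0.1439) x1=(0.7727, 0.8756, -1.0885) x2=(-0.5694, 0.1471, 0.1097)
step 9: x0=(-1.0580, 0.8418, -0.1567) x1=(0.7781, 0.8625, -1.0833) x2=(-0.5586, 0.1630, 0.0978)
step 10: x0=(-1.0665, 0.8505, -0.1695) x1=(0.7835, 0.8494, -1.0781) x2=(-0.5479, 0.1792, 0.0858)
step 11: x0=(-1.0749, 0.8590, -0.1822) x1=(0.7888, 0.8363, -1.0728) x2=(-0.5374, 0.1956, 0.0737)
step 12: x0=(-1.0833, 0.8675, -0.1949) x1=(0.7942, 0.8231, -1.0676) x2=(-0.5270, 0.2122, 0.0614)
step 13: x0=(-1.0917, 0.8760, -0.2076) x1=(0.7996, 0.8100, -1.0624) x2=(-0.5167, 0.2291, 0.0491)
step 14: x0=(-1.1000, 0.8843, -0.2202) x1=(0.8049, 0.7968, -1.0571) x2=(-0.5065, 0.2462, 0.0366)
step 15: x0=(-1.1082, 0.8926, -0.2328) x1=(0.8103, 0.7837, -1.0519) x2=(-0.4965, 0.2636, 0.0239)
step 16: x0=(-1.1164, 0.9009, -0.2454) x1=(0.8156, 0.7705, -1.0466) x2=(-0.4866, 0.2811, 0.0112)
step 17: x0=(-1.1246, 0.9090, -0.2579) x1=(0.8210, 0.7573, -1.0413) x2=(-0.4769, 0.2988, -0.0017)
step 18: x0=(-1.1327, 0.9171, -0.2704) x1=(0.8264, 0.7441, -1.0360) x2=(-0.4672, 0.3168, -0.0147)
step 19: x0=(-1.1408, 0.9252, -0.2828) x1=(0.8317, 0.7309, -1.0307) x2=(-0.4578, 0.3349, -0.0278)
step 20: x0=(-1.1488, 0.9332, -0.2952) x1=(0.8370, 0.7177, -1.0254) x2=(-0.4484, 0.3533, -0.0410)
step 21: x0=(-1.1568, 0.9411, -0.3076) x1=(0.8424, 0.7045, -1.0201) x2=(-0.4392, 0.3718, -0.0544)
step 22: x0=(-1.1647, 0.9490, -0.3200) x1=(0.8477, 0.6912, -1.0147) x2=(-0.4301, 0.3905, -0.0679)
step 23: x0=(-1.1725, 0.9568, -0.3323) x1=(0.8530, 0.6780, -1.0093) x2=(-0.4211, 0.4093, -0.0814)
step 24: x0=(-1.1803, 0.9646, -0.3447) x1=(0.8583, 0.6647, -1.0039) x2=(-0.4122, 0.4283, -0.0952)
step 25: x0=(-1.1881, 0.9724, -0.3569) x1=(0.8636, 0.6515, -0.9985) x2=(-0.4035, 0.4475, -0.1090)
step 26: x0=(-1.1958, 0.9801, -0.3692) x1=(0.8689, 0.6382, -0.9931) x2=(-0.3949, 0.4668, -0.1229)
step 27: x0=(-1.2035, 0.9877, -0.3814) x1=(0.8741, 0.6249, -0.9877) x2=(-0.3864, 0.4863, -0.1370)
step 28: x0=(-1.2111, 0.9954, -0.3936) x1=(0.8794, 0.6116, -0.9822) x2=(-0.3780, 0.5058, -0.1512)
step 29: x0=(-1.2186, 1.0029, -0.4058) x1=(0.8846, 0.5983, -0.9767) x2=(-0.3697, 0.5255, -0.1655)
step 30: x0=(-1.2261, 1.0105, -0.4180) x1=(0.8898, 0.5850, -0.9712) x2=(-0.3616, 0.5453, -0.1799)
step 31: x0=(-1.2336, 1.0180, -0.4301) x1=(0.8950, 0.5717, -0.9657) x2=(-0.3535, 0.5653, -0.1944)
step 32: x0=(-1.2410, 1.0255, -0.4422) x1=(0.9001, 0.5584, -0.9602) x2=(-0.3456, 0.5853, -0.2090)

(0.9001, 0.5584, -0.9602)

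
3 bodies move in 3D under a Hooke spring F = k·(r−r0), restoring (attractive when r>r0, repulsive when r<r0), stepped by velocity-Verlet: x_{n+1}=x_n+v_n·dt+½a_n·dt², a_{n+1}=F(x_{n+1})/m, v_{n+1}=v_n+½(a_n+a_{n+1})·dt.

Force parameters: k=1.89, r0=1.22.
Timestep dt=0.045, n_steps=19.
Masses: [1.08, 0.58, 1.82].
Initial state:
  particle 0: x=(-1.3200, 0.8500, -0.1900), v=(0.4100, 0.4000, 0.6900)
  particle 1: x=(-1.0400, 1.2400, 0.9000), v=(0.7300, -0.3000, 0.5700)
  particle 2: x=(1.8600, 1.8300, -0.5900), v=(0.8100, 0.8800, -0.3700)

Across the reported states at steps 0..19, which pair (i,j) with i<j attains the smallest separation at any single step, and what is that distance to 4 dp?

step 0: x0=(-1.3200, 0.8500, -0.1900) x1=(-1.0400, 1.2400, 0.9000) x2=(1.8600, 1.8300, -0.5900)
step 1: x0=(-1.2980, 0.8691, -0.1594) x1=(-1.0011, 1.2278, 0.9226) x2=(1.8924, 1.8686, -0.6054)
step 2: x0=(-1.2688, 0.8904, -0.1300) x1=(-0.9500, 1.2183, 0.9391) x2=(1.9167, 1.9049, -0.6181)
step 3: x0=(-1.2324, 0.9139, -0.1019) x1=(-0.8868, 1.2118, 0.9494) x2=(1.9328, 1.9390, -0.6282)
step 4: x0=(-1.1890, 0.9397, -0.0752) x1=(-0.8117, 1.2085, 0.9536) x2=(1.9410, 1.9707, -0.6354)
step 5: x0=(-1.1386, 0.9678, -0.0501) x1=(-0.7250, 1.2084, 0.9518) x2=(1.9413, 2.0001, -0.6398)
step 6: x0=(-1.0815, 0.9980, -0.0266) x1=(-0.6272, 1.2118, 0.9441) x2=(1.9341, 2.0270, -0.6413)
step 7: x0=(-1.0179, 1.0305, -0.0049) x1=(-0.5187, 1.2186, 0.9308) x2=(1.9197, 2.0516, -0.6400)
step 8: x0=(-0.9482, 1.0650, 0.0149) x1=(-0.4002, 1.2288, 0.9122) x2=(1.8984, 2.0738, -0.6359)
step 9: x0=(-0.8726, 1.1017, 0.0329) x1=(-0.2724, 1.2424, 0.8885) x2=(1.8707, 2.0937, -0.6291)
step 10: x0=(-0.7916, 1.1404, 0.0491) x1=(-0.1360, 1.2593, 0.8601) x2=(1.8370, 2.1113, -0.6197)
step 11: x0=(-0.7056, 1.1810, 0.0634) x1=(0.0079, 1.2793, 0.8273) x2=(1.7980, 2.1268, -0.6078)
step 12: x0=(-0.6151, 1.2233, 0.0760) x1=(0.1586, 1.3023, 0.7907) x2=(1.7541, 2.1404, -0.5936)
step 13: x0=(-0.5205, 1.2674, 0.0869) x1=(0.3149, 1.3278, 0.7505) x2=(1.7060, 2.1520, -0.5773)
step 14: x0=(-0.4222, 1.3131, 0.0962) x1=(0.4758, 1.3557, 0.7073) x2=(1.6543, 2.1620, -0.5591)
step 15: x0=(-0.3209, 1.3602, 0.1042) x1=(0.6403, 1.3856, 0.6616) x2=(1.5997, 2.1706, -0.5394)
step 16: x0=(-0.2169, 1.4085, 0.1110) x1=(0.8072, 1.4170, 0.6139) x2=(1.5426, 2.1779, -0.5182)
step 17: x0=(-0.1107, 1.4579, 0.1167) x1=(0.9756, 1.4494, 0.5648) x2=(1.4838, 2.1842, -0.4961)
step 18: x0=(-0.0027, 1.5082, 0.1217) x1=(1.1447, 1.4824, 0.5151) x2=(1.4237, 2.1898, -0.4732)
step 19: x0=(0.1067, 1.5592, 0.1261) x1=(1.3139, 1.5156, 0.4652) x2=(1.3627, 2.1950, -0.4500)

pair (0,1), distance 1.0496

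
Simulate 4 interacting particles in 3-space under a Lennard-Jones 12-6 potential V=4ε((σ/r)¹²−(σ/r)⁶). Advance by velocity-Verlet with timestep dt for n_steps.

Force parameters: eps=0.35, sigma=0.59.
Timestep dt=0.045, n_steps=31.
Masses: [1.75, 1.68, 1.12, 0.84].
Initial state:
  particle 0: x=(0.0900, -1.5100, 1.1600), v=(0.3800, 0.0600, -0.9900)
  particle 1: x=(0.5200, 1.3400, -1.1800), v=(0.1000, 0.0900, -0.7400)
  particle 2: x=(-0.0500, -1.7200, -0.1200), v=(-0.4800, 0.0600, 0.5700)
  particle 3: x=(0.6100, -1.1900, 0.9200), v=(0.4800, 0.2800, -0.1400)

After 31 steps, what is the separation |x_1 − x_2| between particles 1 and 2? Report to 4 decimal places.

step 0: x0=(0.0900, -1.5100, 1.1600) x1=(0.5200, 1.3400, -1.1800) x2=(-0.0500, -1.7200, -0.1200) x3=(0.6100, -1.1900, 0.9200)
step 1: x0=(0.1069, -1.5074, 1.1155) x1=(0.5245, 1.3440, -1.2133) x2=(-0.0716, -1.7173, -0.0943) x3=(0.6319, -1.1772, 0.9135)
step 2: x0=(0.1232, -1.5052, 1.0712) x1=(0.5290, 1.3481, -1.2466) x2=(-0.0931, -1.7145, -0.0683) x3=(0.6551, -1.1636, 0.9064)
step 3: x0=(0.1389, -1.5034, 1.0269) x1=(0.5335, 1.3521, -1.2799) x2=(-0.1145, -1.7116, -0.0422) x3=(0.6794, -1.1493, 0.8989)
step 4: x0=(0.1544, -1.5018, 0.9824) x1=(0.5380, 1.3562, -1.3132) x2=(-0.1358, -1.7087, -0.0157) x3=(0.7041, -1.1348, 0.8912)
step 5: x0=(0.1700, -1.5001, 0.9377) x1=(0.5425, 1.3602, -1.3465) x2=(-0.1570, -1.7057, 0.0112) x3=(0.7282, -1.1207, 0.8835)
step 6: x0=(0.1862, -1.4979, 0.8926) x1=(0.5470, 1.3643, -1.3798) x2=(-0.1780, -1.7025, 0.0387) x3=(0.7508, -1.1075, 0.8759)
step 7: x0=(0.2030, -1.4953, 0.8471) x1=(0.5515, 1.3683, -1.4131) x2=(-0.1985, -1.6991, 0.0670) x3=(0.7715, -1.0957, 0.8683)
step 8: x0=(0.2207, -1.4921, 0.8009) x1=(0.5560, 1.3724, -1.4464) x2=(-0.2186, -1.6954, 0.0962) x3=(0.7899, -1.0855, 0.8605)
step 9: x0=(0.2390, -1.4882, 0.7540) x1=(0.5605, 1.3764, -1.4797) x2=(-0.2378, -1.6914, 0.1268) x3=(0.8058, -1.0770, 0.8525)
step 10: x0=(0.2578, -1.4838, 0.7064) x1=(0.5650, 1.3805, -1.5130) x2=(-0.2559, -1.6868, 0.1588) x3=(0.8191, -1.0705, 0.8440)
step 11: x0=(0.2769, -1.4789, 0.6581) x1=(0.5695, 1.3845, -1.5463) x2=(-0.2724, -1.6816, 0.1925) x3=(0.8299, -1.0658, 0.8348)
step 12: x0=(0.2959, -1.4735, 0.6092) x1=(0.5740, 1.3886, -1.5796) x2=(-0.2870, -1.6757, 0.2278) x3=(0.8380, -1.0631, 0.8248)
step 13: x0=(0.3149, -1.4677, 0.5598) x1=(0.5785, 1.3926, -1.6129) x2=(-0.2995, -1.6691, 0.2645) x3=(0.8436, -1.0622, 0.8138)
step 14: x0=(0.3337, -1.4614, 0.5104) x1=(0.5830, 1.3967, -1.6462) x2=(-0.3098, -1.6618, 0.3022) x3=(0.8467, -1.0633, 0.8016)
step 15: x0=(0.3522, -1.4547, 0.4612) x1=(0.5875, 1.4007, -1.6795) x2=(-0.3180, -1.6538, 0.3406) x3=(0.8475, -1.0662, 0.7880)
step 16: x0=(0.3704, -1.4475, 0.4124) x1=(0.5920, 1.4048, -1.7128) x2=(-0.3239, -1.6450, 0.3794) x3=(0.8459, -1.0709, 0.7729)
step 17: x0=(0.3880, -1.4400, 0.3644) x1=(0.5965, 1.4088, -1.7461) x2=(-0.3272, -1.6356, 0.4184) x3=(0.8421, -1.0773, 0.7562)
step 18: x0=(0.4049, -1.4322, 0.3172) x1=(0.6010, 1.4129, -1.7794) x2=(-0.3281, -1.6254, 0.4572) x3=(0.8363, -1.0852, 0.7379)
step 19: x0=(0.4213, -1.4241, 0.2711) x1=(0.6055, 1.4169, -1.8127) x2=(-0.3266, -1.6146, 0.4955) x3=(0.8287, -1.0946, 0.7178)
step 20: x0=(0.4371, -1.4158, 0.2261) x1=(0.6100, 1.4210, -1.8460) x2=(-0.3231, -1.6033, 0.5334) x3=(0.8195, -1.1053, 0.6961)
step 21: x0=(0.4525, -1.4073, 0.1822) x1=(0.6145, 1.4250, -1.8793) x2=(-0.3180, -1.5916, 0.5706) x3=(0.8091, -1.1168, 0.6731)
step 22: x0=(0.4675, -1.3987, 0.1390) x1=(0.6190, 1.4291, -1.9126) x2=(-0.3117, -1.5795, 0.6074) x3=(0.7979, -1.1290, 0.6492)
step 23: x0=(0.4821, -1.3901, 0.0963) x1=(0.6235, 1.4331, -1.9459) x2=(-0.3044, -1.5672, 0.6436) x3=(0.7863, -1.1414, 0.6249)
step 24: x0=(0.4962, -1.3817, 0.0536) x1=(0.6280, 1.4372, -1.9792) x2=(-0.2964, -1.5547, 0.6795) x3=(0.7746, -1.1537, 0.6011)
step 25: x0=(0.5098, -1.3736, 0.0107) x1=(0.6325, 1.4412, -2.0125) x2=(-0.2878, -1.5421, 0.7150) x3=(0.7631, -1.1657, 0.5783)
step 26: x0=(0.5231, -1.3656, -0.0325) x1=(0.6370, 1.4452, -2.0458) x2=(-0.2786, -1.5292, 0.7502) x3=(0.7517, -1.1776, 0.5563)
step 27: x0=(0.5361, -1.3578, -0.0758) x1=(0.6415, 1.4493, -2.0791) x2=(-0.2690, -1.5163, 0.7853) x3=(0.7401, -1.1894, 0.5349)
step 28: x0=(0.5492, -1.3498, -0.1188) x1=(0.6460, 1.4533, -2.1124) x2=(-0.2590, -1.5032, 0.8201) x3=(0.7279, -1.2015, 0.5132)
step 29: x0=(0.5624, -1.3418, -0.1612) x1=(0.6505, 1.4574, -2.1457) x2=(-0.2485, -1.4900, 0.8547) x3=(0.7149, -1.2140, 0.4904)
step 30: x0=(0.5757, -1.3336, -0.2026) x1=(0.6550, 1.4614, -2.1789) x2=(-0.2376, -1.4767, 0.8891) x3=(0.7011, -1.2269, 0.4659)
step 31: x0=(0.5892, -1.3252, -0.2429) x1=(0.6595, 1.4655, -2.2122) x2=(-0.2264, -1.4633, 0.9233) x3=(0.6863, -1.2404, 0.4392)

4.3811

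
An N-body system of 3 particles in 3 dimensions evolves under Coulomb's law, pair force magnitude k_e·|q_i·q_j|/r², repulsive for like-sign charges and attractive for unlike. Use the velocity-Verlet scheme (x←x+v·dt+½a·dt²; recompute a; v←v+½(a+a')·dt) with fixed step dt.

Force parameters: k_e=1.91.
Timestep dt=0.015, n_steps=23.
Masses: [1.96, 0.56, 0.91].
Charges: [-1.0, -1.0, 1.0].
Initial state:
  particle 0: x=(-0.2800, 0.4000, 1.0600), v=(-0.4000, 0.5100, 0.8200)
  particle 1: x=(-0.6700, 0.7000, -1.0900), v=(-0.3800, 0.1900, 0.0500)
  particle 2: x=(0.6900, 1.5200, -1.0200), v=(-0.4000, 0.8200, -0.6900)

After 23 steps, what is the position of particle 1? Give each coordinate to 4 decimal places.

step 0: x0=(-0.2800, 0.4000, 1.0600) x1=(-0.6700, 0.7000, -1.0900) x2=(0.6900, 1.5200, -1.0200)
step 1: x0=(-0.2860, 0.4077, 1.0723) x1=(-0.6756, 0.7029, -1.0893) x2=(0.6839, 1.5322, -1.0303)
step 2: x0=(-0.2920, 0.4153, 1.0846) x1=(-0.6809, 0.7061, -1.0888) x2=(0.6776, 1.5443, -1.0406)
step 3: x0=(-0.2979, 0.4230, 1.0970) x1=(-0.6861, 0.7094, -1.0884) x2=(0.6712, 1.5563, -1.0508)
step 4: x0=(-0.3038, 0.4307, 1.1093) x1=(-0.6910, 0.7128, -1.0881) x2=(0.6645, 1.5682, -1.0610)
step 5: x0=(-0.3097, 0.4384, 1.1217) x1=(-0.6956, 0.7165, -1.0880) x2=(0.6577, 1.5799, -1.0711)
step 6: x0=(-0.3156, 0.4461, 1.1341) x1=(-0.7001, 0.7203, -1.0881) x2=(0.6507, 1.5915, -1.0812)
step 7: x0=(-0.3215, 0.4538, 1.1465) x1=(-0.7043, 0.7243, -1.0882) x2=(0.6435, 1.6030, -1.0912)
step 8: x0=(-0.3274, 0.4615, 1.1589) x1=(-0.7083, 0.7285, -1.0886) x2=(0.6362, 1.6143, -1.1011)
step 9: x0=(-0.3332, 0.4692, 1.1714) x1=(-0.7121, 0.7329, -1.0890) x2=(0.6286, 1.6255, -1.1110)
step 10: x0=(-0.3390, 0.4769, 1.1838) x1=(-0.7156, 0.7374, -1.0896) x2=(0.6209, 1.6366, -1.1209)
step 11: x0=(-0.3448, 0.4846, 1.1963) x1=(-0.7190, 0.7422, -1.0904) x2=(0.6130, 1.6476, -1.1307)
step 12: x0=(-0.3506, 0.4924, 1.2088) x1=(-0.7221, 0.7471, -1.0913) x2=(0.6050, 1.6584, -1.1404)
step 13: x0=(-0.3564, 0.5001, 1.2213) x1=(-0.7249, 0.7522, -1.0923) x2=(0.5968, 1.6691, -1.1501)
step 14: x0=(-0.3622, 0.5079, 1.2338) x1=(-0.7276, 0.7574, -1.0935) x2=(0.5884, 1.6797, -1.1597)
step 15: x0=(-0.3679, 0.5157, 1.2463) x1=(-0.7301, 0.7629, -1.0949) x2=(0.5798, 1.6901, -1.1693)
step 16: x0=(-0.3736, 0.5234, 1.2589) x1=(-0.7323, 0.7685, -1.0964) x2=(0.5711, 1.7005, -1.1788)
step 17: x0=(-0.3793, 0.5312, 1.2714) x1=(-0.7343, 0.7744, -1.0980) x2=(0.5622, 1.7106, -1.1882)
step 18: x0=(-0.3850, 0.5390, 1.2840) x1=(-0.7360, 0.7804, -1.0998) x2=(0.5531, 1.7207, -1.1976)
step 19: x0=(-0.3907, 0.5468, 1.2966) x1=(-0.7376, 0.7866, -1.1017) x2=(0.5439, 1.7306, -1.2069)
step 20: x0=(-0.3964, 0.5546, 1.3092) x1=(-0.7389, 0.7930, -1.1038) x2=(0.5345, 1.7404, -1.2162)
step 21: x0=(-0.4020, 0.5624, 1.3218) x1=(-0.7400, 0.7996, -1.1060) x2=(0.5249, 1.7501, -1.2254)
step 22: x0=(-0.4077, 0.5702, 1.3345) x1=(-0.7409, 0.8064, -1.1084) x2=(0.5152, 1.7596, -1.2345)
step 23: x0=(-0.4133, 0.5780, 1.3471) x1=(-0.7416, 0.8134, -1.1109) x2=(0.5053, 1.7690, -1.2436)

(-0.7416, 0.8134, -1.1109)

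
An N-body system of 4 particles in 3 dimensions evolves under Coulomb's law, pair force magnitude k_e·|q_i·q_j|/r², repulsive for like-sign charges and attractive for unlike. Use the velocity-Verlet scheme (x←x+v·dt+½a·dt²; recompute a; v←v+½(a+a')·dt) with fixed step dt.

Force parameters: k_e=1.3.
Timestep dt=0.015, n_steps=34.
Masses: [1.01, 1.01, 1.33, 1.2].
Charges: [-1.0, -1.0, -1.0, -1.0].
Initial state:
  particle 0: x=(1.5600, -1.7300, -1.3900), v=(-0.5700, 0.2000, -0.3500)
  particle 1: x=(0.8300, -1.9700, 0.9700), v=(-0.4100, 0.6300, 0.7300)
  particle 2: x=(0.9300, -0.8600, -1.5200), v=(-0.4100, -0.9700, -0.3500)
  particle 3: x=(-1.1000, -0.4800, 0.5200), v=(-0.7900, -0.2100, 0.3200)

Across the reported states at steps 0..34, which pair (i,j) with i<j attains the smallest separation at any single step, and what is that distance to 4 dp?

step 0: x0=(1.5600, -1.7300, -1.3900) x1=(0.8300, -1.9700, 0.9700) x2=(0.9300, -0.8600, -1.5200) x3=(-1.1000, -0.4800, 0.5200)
step 1: x0=(1.5515, -1.7271, -1.3953) x1=(0.8239, -1.9606, 0.9810) x2=(0.9238, -0.8745, -1.5253) x3=(-1.1119, -0.4831, 0.5248)
step 2: x0=(1.5433, -1.7244, -1.4006) x1=(0.8177, -1.9512, 0.9921) x2=(0.9175, -0.8888, -1.5306) x3=(-1.1238, -0.4862, 0.5296)
step 3: x0=(1.5352, -1.7219, -1.4059) x1=(0.8116, -1.9419, 1.0032) x2=(0.9111, -0.9029, -1.5361) x3=(-1.1358, -0.4893, 0.5345)
step 4: x0=(1.5273, -1.7197, -1.4112) x1=(0.8056, -1.9326, 1.0145) x2=(0.9046, -0.9169, -1.5416) x3=(-1.1479, -0.4923, 0.5394)
step 5: x0=(1.5196, -1.7176, -1.4166) x1=(0.7995, -1.9233, 1.0259) x2=(0.8980, -0.9307, -1.5471) x3=(-1.1601, -0.4953, 0.5443)
step 6: x0=(1.5121, -1.7158, -1.4219) x1=(0.7935, -1.9141, 1.0373) x2=(0.8913, -0.9443, -1.5528) x3=(-1.1723, -0.4983, 0.5492)
step 7: x0=(1.5048, -1.7142, -1.4273) x1=(0.7875, -1.9050, 1.0488) x2=(0.8845, -0.9578, -1.5585) x3=(-1.1846, -0.5012, 0.5542)
step 8: x0=(1.4977, -1.7129, -1.4327) x1=(0.7815, -1.8959, 1.0604) x2=(0.8775, -0.9710, -1.5642) x3=(-1.1969, -0.5041, 0.5591)
step 9: x0=(1.4908, -1.7117, -1.4382) x1=(0.7756, -1.8868, 1.0721) x2=(0.8704, -0.9841, -1.5701) x3=(-1.2093, -0.5070, 0.5641)
step 10: x0=(1.4842, -1.7109, -1.4436) x1=(0.7696, -1.8778, 1.0839) x2=(0.8632, -0.9970, -1.5760) x3=(-1.2218, -0.5098, 0.5692)
step 11: x0=(1.4778, -1.7102, -1.4490) x1=(0.7637, -1.8688, 1.0957) x2=(0.8559, -1.0098, -1.5821) x3=(-1.2343, -0.5126, 0.5742)
step 12: x0=(1.4717, -1.7098, -1.4545) x1=(0.7579, -1.8599, 1.1077) x2=(0.8483, -1.0223, -1.5881) x3=(-1.2469, -0.5154, 0.5792)
step 13: x0=(1.4658, -1.7097, -1.4599) x1=(0.7520, -1.8510, 1.1197) x2=(0.8407, -1.0347, -1.5943) x3=(-1.2596, -0.5181, 0.5843)
step 14: x0=(1.4601, -1.7098, -1.4654) x1=(0.7462, -1.8421, 1.1318) x2=(0.8329, -1.0468, -1.6006) x3=(-1.2723, -0.5208, 0.5894)
step 15: x0=(1.4547, -1.7101, -1.4708) x1=(0.7404, -1.8333, 1.1440) x2=(0.8249, -1.0588, -1.6069) x3=(-1.2851, -0.5234, 0.5945)
step 16: x0=(1.4496, -1.7107, -1.4763) x1=(0.7346, -1.8245, 1.1563) x2=(0.8168, -1.0706, -1.6133) x3=(-1.2980, -0.5261, 0.5997)
step 17: x0=(1.4448, -1.7116, -1.4817) x1=(0.7289, -1.8157, 1.1687) x2=(0.8085, -1.0822, -1.6198) x3=(-1.3109, -0.5287, 0.6048)
step 18: x0=(1.4402, -1.7127, -1.4872) x1=(0.7232, -1.8070, 1.1811) x2=(0.8000, -1.0936, -1.6264) x3=(-1.3239, -0.5313, 0.6100)
step 19: x0=(1.4359, -1.7140, -1.4926) x1=(0.7175, -1.7983, 1.1937) x2=(0.7914, -1.1048, -1.6330) x3=(-1.3369, -0.5338, 0.6152)
step 20: x0=(1.4319, -1.7156, -1.4981) x1=(0.7118, -1.7897, 1.2063) x2=(0.7825, -1.1158, -1.6398) x3=(-1.3501, -0.5363, 0.6204)
step 21: x0=(1.4281, -1.7175, -1.5035) x1=(0.7062, -1.7810, 1.2189) x2=(0.7735, -1.1266, -1.6466) x3=(-1.3632, -0.5388, 0.6256)
step 22: x0=(1.4247, -1.7196, -1.5089) x1=(0.7006, -1.7724, 1.2317) x2=(0.7643, -1.1373, -1.6535) x3=(-1.3765, -0.5413, 0.6309)
step 23: x0=(1.4216, -1.7219, -1.5143) x1=(0.6951, -1.7639, 1.2445) x2=(0.7549, -1.1478, -1.6605) x3=(-1.3898, -0.5437, 0.6362)
step 24: x0=(1.4187, -1.7245, -1.5197) x1=(0.6895, -1.7553, 1.2575) x2=(0.7454, -1.1581, -1.6676) x3=(-1.4031, -0.5461, 0.6415)
step 25: x0=(1.4162, -1.7273, -1.5251) x1=(0.6840, -1.7468, 1.2705) x2=(0.7356, -1.1682, -1.6747) x3=(-1.4166, -0.5484, 0.6468)
step 26: x0=(1.4139, -1.7304, -1.5304) x1=(0.6785, -1.7384, 1.2835) x2=(0.7256, -1.1781, -1.6820) x3=(-1.4300, -0.5508, 0.6521)
step 27: x0=(1.4120, -1.7337, -1.5358) x1=(0.6731, -1.7299, 1.2967) x2=(0.7155, -1.1879, -1.6893) x3=(-1.4436, -0.5531, 0.6574)
step 28: x0=(1.4103, -1.7372, -1.5411) x1=(0.6677, -1.7215, 1.3099) x2=(0.7051, -1.1975, -1.6967) x3=(-1.4572, -0.5554, 0.6628)
step 29: x0=(1.4090, -1.7409, -1.5464) x1=(0.6623, -1.7131, 1.3232) x2=(0.6945, -1.2070, -1.7042) x3=(-1.4709, -0.5576, 0.6681)
step 30: x0=(1.4079, -1.7448, -1.5517) x1=(0.6569, -1.7048, 1.3366) x2=(0.6838, -1.2163, -1.7118) x3=(-1.4846, -0.5598, 0.6735)
step 31: x0=(1.4072, -1.7490, -1.5570) x1=(0.6516, -1.6964, 1.3500) x2=(0.6728, -1.2254, -1.7195) x3=(-1.4984, -0.5620, 0.6789)
step 32: x0=(1.4068, -1.7533, -1.5622) x1=(0.6463, -1.6881, 1.3636) x2=(0.6617, -1.2344, -1.7273) x3=(-1.5122, -0.5642, 0.6843)
step 33: x0=(1.4066, -1.7579, -1.5675) x1=(0.6410, -1.6798, 1.3772) x2=(0.6503, -1.2432, -1.7351) x3=(-1.5261, -0.5663, 0.6898)
step 34: x0=(1.4068, -1.7626, -1.5727) x1=(0.6358, -1.6715, 1.3908) x2=(0.6388, -1.2519, -1.7430) x3=(-1.5401, -0.5685, 0.6952)

pair (0,2), distance 0.8918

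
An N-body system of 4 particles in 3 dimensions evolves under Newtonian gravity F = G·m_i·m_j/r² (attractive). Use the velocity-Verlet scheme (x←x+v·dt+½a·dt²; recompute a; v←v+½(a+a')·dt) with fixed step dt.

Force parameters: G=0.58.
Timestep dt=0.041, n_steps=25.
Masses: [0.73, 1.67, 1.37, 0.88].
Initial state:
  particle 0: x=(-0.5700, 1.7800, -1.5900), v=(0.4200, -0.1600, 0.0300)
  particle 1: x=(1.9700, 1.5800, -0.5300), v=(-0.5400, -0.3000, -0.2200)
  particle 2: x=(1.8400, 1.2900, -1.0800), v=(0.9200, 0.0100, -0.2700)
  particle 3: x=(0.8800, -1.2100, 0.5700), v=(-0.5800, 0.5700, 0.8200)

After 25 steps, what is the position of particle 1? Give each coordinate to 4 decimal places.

step 0: x0=(-0.5700, 1.7800, -1.5900) x1=(1.9700, 1.5800, -0.5300) x2=(1.8400, 1.2900, -1.0800) x3=(0.8800, -1.2100, 0.5700)
step 1: x0=(-0.5526, 1.7734, -1.5887) x1=(1.9475, 1.5669, -0.5405) x2=(1.8781, 1.2913, -1.0893) x3=(0.8563, -1.1865, 0.6035)
step 2: x0=(-0.5347, 1.7667, -1.5872) x1=(1.9244, 1.5522, -0.5540) x2=(1.9165, 1.2945, -1.0948) x3=(0.8326, -1.1627, 0.6369)
step 3: x0=(-0.5164, 1.7599, -1.5856) x1=(1.9012, 1.5358, -0.5710) x2=(1.9548, 1.2995, -1.0962) x3=(0.8090, -1.1386, 0.6702)
step 4: x0=(-0.4977, 1.7530, -1.5838) x1=(1.8782, 1.5177, -0.5915) x2=(1.9926, 1.3066, -1.0931) x3=(0.7855, -1.1143, 0.7032)
step 5: x0=(-0.4786, 1.7460, -1.5819) x1=(1.8560, 1.4980, -0.6160) x2=(2.0291, 1.3155, -1.0853) x3=(0.7621, -1.0897, 0.7361)
step 6: x0=(-0.4590, 1.7389, -1.5797) x1=(1.8352, 1.4765, -0.6446) x2=(2.0636, 1.3264, -1.0724) x3=(0.7388, -1.0648, 0.7689)
step 7: x0=(-0.4389, 1.7317, -1.5775) x1=(1.8166, 1.4534, -0.6776) x2=(2.0952, 1.3391, -1.0541) x3=(0.7156, -1.0397, 0.8014)
step 8: x0=(-0.4184, 1.7244, -1.5750) x1=(1.8011, 1.4290, -0.7151) x2=(2.1226, 1.3535, -1.0304) x3=(0.6925, -1.0143, 0.8338)
step 9: x0=(-0.3975, 1.7170, -1.5723) x1=(1.7901, 1.4034, -0.7570) x2=(2.1443, 1.3691, -1.0012) x3=(0.6695, -0.9887, 0.8660)
step 10: x0=(-0.3760, 1.7094, -1.5695) x1=(1.7847, 1.3772, -0.8029) x2=(2.1587, 1.3853, -0.9670) x3=(0.6466, -0.9628, 0.8980)
step 11: x0=(-0.3541, 1.7018, -1.5665) x1=(1.7866, 1.3511, -0.8521) x2=(2.1641, 1.4014, -0.9290) x3=(0.6238, -0.9366, 0.9298)
step 12: x0=(-0.3317, 1.6941, -1.5633) x1=(1.7968, 1.3261, -0.9030) x2=(2.1589, 1.4159, -0.8887) x3=(0.6010, -0.9102, 0.9615)
step 13: x0=(-0.3087, 1.6862, -1.5599) x1=(1.8162, 1.3034, -0.9536) x2=(2.1422, 1.4277, -0.8489) x3=(0.5784, -0.8836, 0.9929)
step 14: x0=(-0.2853, 1.6782, -1.5564) x1=(1.8445, 1.2840, -1.0012) x2=(2.1143, 1.4352, -0.8127) x3=(0.5559, -0.8568, 1.0241)
step 15: x0=(-0.2613, 1.6701, -1.5526) x1=(1.8801, 1.2689, -1.0435) x2=(2.0771, 1.4374, -0.7828) x3=(0.5335, -0.8297, 1.0551)
step 16: x0=(-0.2368, 1.6619, -1.5487) x1=(1.9209, 1.2583, -1.0788) x2=(2.0333, 1.4341, -0.7615) x3=(0.5113, -0.8024, 1.0860)
step 17: x0=(-0.2118, 1.6536, -1.5445) x1=(1.9643, 1.2520, -1.1063) x2=(1.9859, 1.4256, -0.7497) x3=(0.4891, -0.7749, 1.1166)
step 18: x0=(-0.1862, 1.6451, -1.5402) x1=(2.0079, 1.2493, -1.1262) x2=(1.9379, 1.4125, -0.7471) x3=(0.4670, -0.7472, 1.1470)
step 19: x0=(-0.1600, 1.6365, -1.5357) x1=(2.0502, 1.2496, -1.1392) x2=(1.8912, 1.3957, -0.7529) x3=(0.4451, -0.7193, 1.1772)
step 20: x0=(-0.1333, 1.6278, -1.5310) x1=(2.0898, 1.2522, -1.1462) x2=(1.8474, 1.3761, -0.7659) x3=(0.4232, -0.6912, 1.2072)
step 21: x0=(-0.1060, 1.6190, -1.5261) x1=(2.1260, 1.2563, -1.1481) x2=(1.8072, 1.3545, -0.7851) x3=(0.4015, -0.6629, 1.2370)
step 22: x0=(-0.0781, 1.6100, -1.5209) x1=(2.1586, 1.2615, -1.1461) x2=(1.7712, 1.3316, -0.8091) x3=(0.3799, -0.6344, 1.2665)
step 23: x0=(-0.0496, 1.6009, -1.5156) x1=(2.1872, 1.2674, -1.1407) x2=(1.7395, 1.3078, -0.8372) x3=(0.3584, -0.6057, 1.2959)
step 24: x0=(-0.0205, 1.5917, -1.5100) x1=(2.2120, 1.2735, -1.1328) x2=(1.7122, 1.2836, -0.8683) x3=(0.3371, -0.5769, 1.3250)
step 25: x0=(0.0094, 1.5823, -1.5042) x1=(2.2328, 1.2798, -1.1230) x2=(1.6891, 1.2593, -0.9018) x3=(0.3158, -0.5478, 1.3539)

(2.2328, 1.2798, -1.1230)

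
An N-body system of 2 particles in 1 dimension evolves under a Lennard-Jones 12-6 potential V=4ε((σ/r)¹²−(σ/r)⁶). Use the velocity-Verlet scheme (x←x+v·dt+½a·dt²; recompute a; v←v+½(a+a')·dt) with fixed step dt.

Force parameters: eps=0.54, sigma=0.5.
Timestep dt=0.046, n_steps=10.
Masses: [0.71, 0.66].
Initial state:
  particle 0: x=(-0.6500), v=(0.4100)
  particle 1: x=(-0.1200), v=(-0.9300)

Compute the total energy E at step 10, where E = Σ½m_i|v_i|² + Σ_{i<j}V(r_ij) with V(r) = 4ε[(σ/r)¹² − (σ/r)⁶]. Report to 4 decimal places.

2.4609

step 0: x0=(-0.6500) x1=(-0.1200)
step 1: x0=(-0.6417) x1=(-0.1515)
step 2: x0=(-0.7444) x1=(-0.0635)
step 3: x0=(-0.8410) x1=(0.0180)
step 4: x0=(-0.9360) x1=(0.0977)
step 5: x0=(-1.0305) x1=(0.1769)
step 6: x0=(-1.1249) x1=(0.2559)
step 7: x0=(-1.2192) x1=(0.3348)
step 8: x0=(-1.3134) x1=(0.4138)
step 9: x0=(-1.4077) x1=(0.4927)
step 10: x0=(-1.5020) x1=(0.5716)
step 0 velocities: v0=(0.4100) v1=(-0.9300)
step 0: KE=0.3451, PE=-0.4493, E=-0.1042
step 10 velocities: v0=(-2.0490) v1=(1.7153)
step 10: KE=2.4613, PE=-0.0004, E=2.4609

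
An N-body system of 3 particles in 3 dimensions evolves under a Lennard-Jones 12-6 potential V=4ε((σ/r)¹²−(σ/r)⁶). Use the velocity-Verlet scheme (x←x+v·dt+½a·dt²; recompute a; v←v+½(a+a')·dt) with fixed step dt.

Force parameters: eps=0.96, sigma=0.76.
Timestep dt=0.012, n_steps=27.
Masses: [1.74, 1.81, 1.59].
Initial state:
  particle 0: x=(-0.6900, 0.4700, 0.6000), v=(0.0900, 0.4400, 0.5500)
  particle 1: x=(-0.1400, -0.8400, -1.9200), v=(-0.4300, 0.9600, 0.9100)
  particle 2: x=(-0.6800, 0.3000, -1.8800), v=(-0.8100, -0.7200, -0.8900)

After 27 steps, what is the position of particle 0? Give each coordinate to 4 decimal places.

step 0: x0=(-0.6900, 0.4700, 0.6000) x1=(-0.1400, -0.8400, -1.9200) x2=(-0.6800, 0.3000, -1.8800)
step 1: x0=(-0.6889, 0.4753, 0.6066) x1=(-0.1452, -0.8285, -1.9091) x2=(-0.6897, 0.2913, -1.8907)
step 2: x0=(-0.6878, 0.4806, 0.6132) x1=(-0.1504, -0.8168, -1.8982) x2=(-0.6994, 0.2826, -1.9014)
step 3: x0=(-0.6868, 0.4858, 0.6198) x1=(-0.1556, -0.8052, -1.8872) x2=(-0.7090, 0.2738, -1.9120)
step 4: x0=(-0.6857, 0.4911, 0.6264) x1=(-0.1609, -0.7934, -1.8763) x2=(-0.7186, 0.2649, -1.9227)
step 5: x0=(-0.6846, 0.4964, 0.6330) x1=(-0.1662, -0.7816, -1.8654) x2=(-0.7281, 0.2559, -1.9334)
step 6: x0=(-0.6835, 0.5017, 0.6396) x1=(-0.1716, -0.7697, -1.8545) x2=(-0.7376, 0.2468, -1.9441)
step 7: x0=(-0.6824, 0.5070, 0.6462) x1=(-0.1770, -0.7577, -1.8436) x2=(-0.7471, 0.2376, -1.9547)
step 8: x0=(-0.6814, 0.5122, 0.6528) x1=(-0.1824, -0.7456, -1.8327) x2=(-0.7565, 0.2283, -1.9654)
step 9: x0=(-0.6803, 0.5175, 0.6594) x1=(-0.1880, -0.7334, -1.8218) x2=(-0.7658, 0.2189, -1.9760)
step 10: x0=(-0.6792, 0.5228, 0.6660) x1=(-0.1935, -0.7211, -1.8109) x2=(-0.7750, 0.2094, -1.9866)
step 11: x0=(-0.6781, 0.5281, 0.6726) x1=(-0.1992, -0.7087, -1.8001) x2=(-0.7842, 0.1998, -1.9972)
step 12: x0=(-0.6770, 0.5333, 0.6791) x1=(-0.2049, -0.6962, -1.7893) x2=(-0.7932, 0.1900, -2.0077)
step 13: x0=(-0.6760, 0.5386, 0.6857) x1=(-0.2107, -0.6835, -1.7785) x2=(-0.8022, 0.1800, -2.0183)
step 14: x0=(-0.6749, 0.5439, 0.6923) x1=(-0.2166, -0.6707, -1.7677) x2=(-0.8111, 0.1700, -2.0287)
step 15: x0=(-0.6738, 0.5492, 0.6989) x1=(-0.2226, -0.6578, -1.7570) x2=(-0.8198, 0.1597, -2.0392)
step 16: x0=(-0.6727, 0.5545, 0.7055) x1=(-0.2287, -0.6448, -1.7464) x2=(-0.8285, 0.1494, -2.0495)
step 17: x0=(-0.6716, 0.5597, 0.7121) x1=(-0.2349, -0.6316, -1.7358) x2=(-0.8370, 0.1388, -2.0599)
step 18: x0=(-0.6706, 0.5650, 0.7187) x1=(-0.2413, -0.6182, -1.7252) x2=(-0.8454, 0.1281, -2.0701)
step 19: x0=(-0.6695, 0.5703, 0.7253) x1=(-0.2477, -0.6047, -1.7147) x2=(-0.8537, 0.1172, -2.0803)
step 20: x0=(-0.6684, 0.5756, 0.7319) x1=(-0.2543, -0.5911, -1.7043) x2=(-0.8618, 0.1062, -2.0903)
step 21: x0=(-0.6673, 0.5808, 0.7385) x1=(-0.2610, -0.5773, -1.6940) x2=(-0.8698, 0.0949, -2.1003)
step 22: x0=(-0.6662, 0.5861, 0.7450) x1=(-0.2678, -0.5634, -1.6838) x2=(-0.8776, 0.0836, -2.1102)
step 23: x0=(-0.6652, 0.5914, 0.7516) x1=(-0.2748, -0.5493, -1.6736) x2=(-0.8852, 0.0720, -2.1200)
step 24: x0=(-0.6641, 0.5967, 0.7582) x1=(-0.2819, -0.5350, -1.6636) x2=(-0.8927, 0.0603, -2.1296)
step 25: x0=(-0.6630, 0.6020, 0.7648) x1=(-0.2892, -0.5207, -1.6537) x2=(-0.9001, 0.0484, -2.1392)
step 26: x0=(-0.6619, 0.6072, 0.7714) x1=(-0.2966, -0.5061, -1.6439) x2=(-0.9072, 0.0363, -2.1485)
step 27: x0=(-0.6608, 0.6125, 0.7780) x1=(-0.3041, -0.4915, -1.6342) x2=(-0.9142, 0.0241, -2.1578)

(-0.6608, 0.6125, 0.7780)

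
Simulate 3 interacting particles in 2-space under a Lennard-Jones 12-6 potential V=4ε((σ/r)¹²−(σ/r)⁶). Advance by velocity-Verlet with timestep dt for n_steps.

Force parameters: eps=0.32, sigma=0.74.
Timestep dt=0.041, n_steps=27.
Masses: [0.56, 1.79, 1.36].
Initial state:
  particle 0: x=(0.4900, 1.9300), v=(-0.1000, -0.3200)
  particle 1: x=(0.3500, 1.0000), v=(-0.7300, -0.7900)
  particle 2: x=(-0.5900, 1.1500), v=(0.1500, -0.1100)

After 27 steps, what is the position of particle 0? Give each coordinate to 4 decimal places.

(0.1170, 1.0645)

step 0: x0=(0.4900, 1.9300) x1=(0.3500, 1.0000) x2=(-0.5900, 1.1500)
step 1: x0=(0.4855, 1.9152) x1=(0.3197, 0.9682) x2=(-0.5832, 1.1455)
step 2: x0=(0.4800, 1.8973) x1=(0.2886, 0.9374) x2=(-0.5749, 1.1408)
step 3: x0=(0.4736, 1.8763) x1=(0.2567, 0.9077) x2=(-0.5653, 1.1360)
step 4: x0=(0.4661, 1.8524) x1=(0.2246, 0.8789) x2=(-0.5548, 1.1311)
step 5: x0=(0.4573, 1.8257) x1=(0.1930, 0.8508) x2=(-0.5446, 1.1266)
step 6: x0=(0.4473, 1.7961) x1=(0.1639, 0.8226) x2=(-0.5370, 1.1234)
step 7: x0=(0.4357, 1.7636) x1=(0.1398, 0.7930) x2=(-0.5355, 1.1232)
step 8: x0=(0.4226, 1.7283) x1=(0.1223, 0.7610) x2=(-0.5420, 1.1273)
step 9: x0=(0.4075, 1.6899) x1=(0.1103, 0.7268) x2=(-0.5549, 1.1355)
step 10: x0=(0.3905, 1.6485) x1=(0.1010, 0.6918) x2=(-0.5707, 1.1461)
step 11: x0=(0.3712, 1.6038) x1=(0.0927, 0.6571) x2=(-0.5867, 1.1576)
step 12: x0=(0.3494, 1.5557) x1=(0.0843, 0.6235) x2=(-0.6016, 1.1692)
step 13: x0=(0.3247, 1.5041) x1=(0.0755, 0.5912) x2=(-0.6147, 1.1804)
step 14: x0=(0.2967, 1.4486) x1=(0.0662, 0.5604) x2=(-0.6259, 1.1912)
step 15: x0=(0.2652, 1.3894) x1=(0.0564, 0.5313) x2=(-0.6350, 1.2014)
step 16: x0=(0.2299, 1.3268) x1=(0.0462, 0.5036) x2=(-0.6420, 1.2111)
step 17: x0=(0.1917, 1.2628) x1=(0.0355, 0.4768) x2=(-0.6471, 1.2201)
step 18: x0=(0.1535, 1.2030) x1=(0.0240, 0.4493) x2=(-0.6512, 1.2284)
step 19: x0=(0.1216, 1.1587) x1=(0.0113, 0.4174) x2=(-0.6561, 1.2361)
step 20: x0=(0.1025, 1.1375) x1=(-0.0030, 0.3785) x2=(-0.6644, 1.2435)
step 21: x0=(0.0974, 1.1298) x1=(-0.0183, 0.3353) x2=(-0.6771, 1.2510)
step 22: x0=(0.1014, 1.1246) x1=(-0.0340, 0.2912) x2=(-0.6930, 1.2586)
step 23: x0=(0.1085, 1.1177) x1=(-0.0498, 0.2477) x2=(-0.7101, 1.2661)
step 24: x0=(0.1151, 1.1081) x1=(-0.0657, 0.2054) x2=(-0.7269, 1.2733)
step 25: x0=(0.1191, 1.0958) x1=(-0.0814, 0.1641) x2=(-0.7428, 1.2801)
step 26: x0=(0.1198, 1.0811) x1=(-0.0970, 0.1240) x2=(-0.7574, 1.2864)
step 27: x0=(0.1170, 1.0645) x1=(-0.1126, 0.0848) x2=(-0.7707, 1.2923)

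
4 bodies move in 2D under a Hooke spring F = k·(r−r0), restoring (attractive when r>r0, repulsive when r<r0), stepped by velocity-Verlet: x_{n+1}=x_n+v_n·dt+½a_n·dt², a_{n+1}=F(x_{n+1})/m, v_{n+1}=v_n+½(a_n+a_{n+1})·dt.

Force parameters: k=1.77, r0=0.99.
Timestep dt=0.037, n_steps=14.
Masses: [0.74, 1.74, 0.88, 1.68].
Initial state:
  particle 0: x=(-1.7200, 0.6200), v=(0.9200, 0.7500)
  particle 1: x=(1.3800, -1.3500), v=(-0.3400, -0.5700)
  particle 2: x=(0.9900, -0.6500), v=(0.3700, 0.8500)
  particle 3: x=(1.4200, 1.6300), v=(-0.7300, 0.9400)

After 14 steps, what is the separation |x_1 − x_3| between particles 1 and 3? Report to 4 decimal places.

2.7448

step 0: x0=(-1.7200, 0.6200) x1=(1.3800, -1.3500) x2=(0.9900, -0.6500) x3=(1.4200, 1.6300)
step 1: x0=(-1.6757, 0.6452) x1=(1.3659, -1.3688) x2=(1.0014, -0.6154) x3=(1.3912, 1.6619)
step 2: x0=(-1.6113, 0.6651) x1=(1.3489, -1.3829) x2=(1.0083, -0.5744) x3=(1.3590, 1.6879)
step 3: x0=(-1.5276, 0.6798) x1=(1.3289, -1.3922) x2=(1.0109, -0.5274) x3=(1.3236, 1.7081)
step 4: x0=(-1.4255, 0.6893) x1=(1.3061, -1.3966) x2=(1.0094, -0.4747) x3=(1.2851, 1.7225)
step 5: x0=(-1.3061, 0.6937) x1=(1.2806, -1.3960) x2=(1.0041, -0.4165) x3=(1.2439, 1.7310)
step 6: x0=(-1.1708, 0.6933) x1=(1.2525, -1.3903) x2=(0.9952, -0.3533) x3=(1.2001, 1.7338)
step 7: x0=(-1.0211, 0.6883) x1=(1.2220, -1.3795) x2=(0.9832, -0.2855) x3=(1.1542, 1.7310)
step 8: x0=(-0.8585, 0.6789) x1=(1.1893, -1.3637) x2=(0.9684, -0.2138) x3=(1.1063, 1.7228)
step 9: x0=(-0.6849, 0.6656) x1=(1.1546, -1.3428) x2=(0.9513, -0.1387) x3=(1.0569, 1.7094)
step 10: x0=(-0.5021, 0.6486) x1=(1.1181, -1.3170) x2=(0.9324, -0.0609) x3=(1.0062, 1.6910)
step 11: x0=(-0.3119, 0.6283) x1=(1.0801, -1.2863) x2=(0.9122, 0.0191) x3=(0.9545, 1.6678)
step 12: x0=(-0.1164, 0.6052) x1=(1.0408, -1.2508) x2=(0.8913, 0.1004) x3=(0.9022, 1.6403)
step 13: x0=(0.0827, 0.5797) x1=(1.0004, -1.2108) x2=(0.8701, 0.1824) x3=(0.8496, 1.6088)
step 14: x0=(0.2835, 0.5521) x1=(0.9591, -1.1663) x2=(0.8492, 0.2643) x3=(0.7969, 1.5737)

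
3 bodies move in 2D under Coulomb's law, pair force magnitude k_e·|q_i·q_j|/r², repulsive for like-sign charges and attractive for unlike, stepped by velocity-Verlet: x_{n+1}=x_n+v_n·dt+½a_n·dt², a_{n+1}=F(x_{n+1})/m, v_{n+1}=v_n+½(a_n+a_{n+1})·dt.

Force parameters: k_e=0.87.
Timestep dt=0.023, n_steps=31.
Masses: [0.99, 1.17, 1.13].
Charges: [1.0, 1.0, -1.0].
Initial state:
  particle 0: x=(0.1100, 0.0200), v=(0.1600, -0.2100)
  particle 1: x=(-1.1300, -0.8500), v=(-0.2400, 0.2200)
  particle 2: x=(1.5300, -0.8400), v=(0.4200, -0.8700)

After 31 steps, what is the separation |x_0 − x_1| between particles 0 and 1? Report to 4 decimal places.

1.8100

step 0: x0=(0.1100, 0.0200) x1=(-1.1300, -0.8500) x2=(1.5300, -0.8400)
step 1: x0=(0.1138, 0.0152) x1=(-1.1356, -0.8450) x2=(1.5396, -0.8600)
step 2: x0=(0.1180, 0.0104) x1=(-1.1412, -0.8401) x2=(1.5490, -0.8799)
step 3: x0=(0.1224, 0.0056) x1=(-1.1469, -0.8353) x2=(1.5582, -0.8997)
step 4: x0=(0.1272, 0.0009) x1=(-1.1528, -0.8305) x2=(1.5672, -0.9194)
step 5: x0=(0.1322, -0.0038) x1=(-1.1587, -0.8259) x2=(1.5761, -0.9391)
step 6: x0=(0.1376, -0.0085) x1=(-1.1647, -0.8214) x2=(1.5848, -0.9587)
step 7: x0=(0.1432, -0.0132) x1=(-1.1708, -0.8169) x2=(1.5933, -0.9782)
step 8: x0=(0.1492, -0.0178) x1=(-1.1770, -0.8126) x2=(1.6016, -0.9976)
step 9: x0=(0.1554, -0.0225) x1=(-1.1832, -0.8083) x2=(1.6098, -1.0170)
step 10: x0=(0.1619, -0.0271) x1=(-1.1896, -0.8041) x2=(1.6179, -1.0363)
step 11: x0=(0.1688, -0.0317) x1=(-1.1960, -0.8000) x2=(1.6257, -1.0555)
step 12: x0=(0.1759, -0.0363) x1=(-1.2026, -0.7960) x2=(1.6335, -1.0746)
step 13: x0=(0.1832, -0.0409) x1=(-1.2092, -0.7921) x2=(1.6410, -1.0936)
step 14: x0=(0.1909, -0.0455) x1=(-1.2159, -0.7882) x2=(1.6485, -1.1126)
step 15: x0=(0.1988, -0.0501) x1=(-1.2228, -0.7844) x2=(1.6557, -1.1315)
step 16: x0=(0.2071, -0.0547) x1=(-1.2297, -0.7808) x2=(1.6629, -1.1503)
step 17: x0=(0.2155, -0.0593) x1=(-1.2367, -0.7771) x2=(1.6698, -1.1690)
step 18: x0=(0.2243, -0.0639) x1=(-1.2437, -0.7736) x2=(1.6767, -1.1876)
step 19: x0=(0.2333, -0.0685) x1=(-1.2509, -0.7701) x2=(1.6834, -1.2062)
step 20: x0=(0.2426, -0.0732) x1=(-1.2582, -0.7667) x2=(1.6899, -1.2247)
step 21: x0=(0.2522, -0.0778) x1=(-1.2655, -0.7633) x2=(1.6963, -1.2431)
step 22: x0=(0.2620, -0.0825) x1=(-1.2730, -0.7601) x2=(1.7026, -1.2614)
step 23: x0=(0.2720, -0.0871) x1=(-1.2805, -0.7568) x2=(1.7087, -1.2797)
step 24: x0=(0.2823, -0.0918) x1=(-1.2881, -0.7537) x2=(1.7147, -1.2978)
step 25: x0=(0.2929, -0.0965) x1=(-1.2958, -0.7506) x2=(1.7206, -1.3159)
step 26: x0=(0.3037, -0.1013) x1=(-1.3035, -0.7476) x2=(1.7264, -1.3339)
step 27: x0=(0.3148, -0.1061) x1=(-1.3114, -0.7446) x2=(1.7320, -1.3518)
step 28: x0=(0.3260, -0.1109) x1=(-1.3193, -0.7417) x2=(1.7375, -1.3696)
step 29: x0=(0.3376, -0.1157) x1=(-1.3273, -0.7388) x2=(1.7428, -1.3873)
step 30: x0=(0.3493, -0.1206) x1=(-1.3354, -0.7360) x2=(1.7481, -1.4050)
step 31: x0=(0.3613, -0.1255) x1=(-1.3436, -0.7332) x2=(1.7532, -1.4226)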